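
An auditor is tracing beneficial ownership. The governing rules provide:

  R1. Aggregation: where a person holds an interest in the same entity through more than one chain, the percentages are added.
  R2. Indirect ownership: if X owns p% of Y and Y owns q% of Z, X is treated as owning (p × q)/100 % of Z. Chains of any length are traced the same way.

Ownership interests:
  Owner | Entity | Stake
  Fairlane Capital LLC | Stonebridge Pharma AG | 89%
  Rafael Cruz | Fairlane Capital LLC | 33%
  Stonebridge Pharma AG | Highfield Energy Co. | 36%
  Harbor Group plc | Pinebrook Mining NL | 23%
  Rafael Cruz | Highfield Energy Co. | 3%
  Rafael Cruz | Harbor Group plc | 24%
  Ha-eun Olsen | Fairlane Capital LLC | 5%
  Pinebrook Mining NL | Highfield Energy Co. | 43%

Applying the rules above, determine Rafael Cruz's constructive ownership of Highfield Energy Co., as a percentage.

15.9468%

Chain via Harbor Group plc → Pinebrook Mining NL (R2): 24% × 23% × 43% = 2.3736% of Highfield Energy Co.
Chain via Fairlane Capital LLC → Stonebridge Pharma AG (R2): 33% × 89% × 36% = 10.5732% of Highfield Energy Co.
Direct interest in Highfield Energy Co: 3%.
Aggregating (R1): 2.3736% + 10.5732% + 3% = 15.9468%.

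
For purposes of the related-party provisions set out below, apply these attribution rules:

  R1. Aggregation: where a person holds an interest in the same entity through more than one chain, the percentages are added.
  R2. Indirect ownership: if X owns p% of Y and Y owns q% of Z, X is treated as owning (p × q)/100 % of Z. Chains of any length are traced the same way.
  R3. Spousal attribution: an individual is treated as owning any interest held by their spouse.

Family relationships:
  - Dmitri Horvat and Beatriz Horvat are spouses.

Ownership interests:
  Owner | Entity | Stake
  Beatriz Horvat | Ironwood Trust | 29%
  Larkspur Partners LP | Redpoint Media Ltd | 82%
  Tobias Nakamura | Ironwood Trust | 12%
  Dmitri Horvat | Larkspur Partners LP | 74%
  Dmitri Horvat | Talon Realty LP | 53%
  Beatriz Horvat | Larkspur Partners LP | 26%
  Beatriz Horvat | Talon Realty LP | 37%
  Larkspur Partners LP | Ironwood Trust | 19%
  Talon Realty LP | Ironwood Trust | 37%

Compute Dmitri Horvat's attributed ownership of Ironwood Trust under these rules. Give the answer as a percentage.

81.3%

By spousal attribution (R3), Dmitri Horvat is treated as also owning Beatriz Horvat's interest in Larkspur Partners LP, giving 74% + 26% = 100%.
By spousal attribution (R3), Dmitri Horvat is treated as also owning Beatriz Horvat's interest in Talon Realty LP, giving 53% + 37% = 90%.
By spousal attribution (R3), Dmitri Horvat is treated as owning Beatriz Horvat's 29% interest in Ironwood Trust.
Chain via Larkspur Partners LP (R2): 100% × 19% = 19% of Ironwood Trust.
Chain via Talon Realty LP (R2): 90% × 37% = 33.3% of Ironwood Trust.
Direct interest in Ironwood Trust: 29%.
Aggregating (R1): 19% + 33.3% + 29% = 81.3%.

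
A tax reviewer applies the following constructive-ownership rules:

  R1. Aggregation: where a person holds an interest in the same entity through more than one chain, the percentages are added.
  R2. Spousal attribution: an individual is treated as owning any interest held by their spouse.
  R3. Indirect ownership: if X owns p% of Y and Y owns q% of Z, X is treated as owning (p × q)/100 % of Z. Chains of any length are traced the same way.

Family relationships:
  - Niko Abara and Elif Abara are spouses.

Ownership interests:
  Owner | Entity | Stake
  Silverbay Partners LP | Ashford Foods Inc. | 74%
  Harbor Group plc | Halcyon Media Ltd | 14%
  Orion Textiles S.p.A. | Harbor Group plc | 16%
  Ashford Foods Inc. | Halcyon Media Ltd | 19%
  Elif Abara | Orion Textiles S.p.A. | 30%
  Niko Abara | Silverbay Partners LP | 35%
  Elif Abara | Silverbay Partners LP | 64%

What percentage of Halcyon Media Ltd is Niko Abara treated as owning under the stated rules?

14.5914%

By spousal attribution (R2), Niko Abara is treated as also owning Elif Abara's interest in Silverbay Partners LP, giving 35% + 64% = 99%.
By spousal attribution (R2), Niko Abara is treated as owning Elif Abara's 30% interest in Orion Textiles S.p.A.
Chain via Silverbay Partners LP → Ashford Foods Inc. (R3): 99% × 74% × 19% = 13.9194% of Halcyon Media Ltd.
Chain via Orion Textiles S.p.A. → Harbor Group plc (R3): 30% × 16% × 14% = 0.672% of Halcyon Media Ltd.
Aggregating (R1): 13.9194% + 0.672% = 14.5914%.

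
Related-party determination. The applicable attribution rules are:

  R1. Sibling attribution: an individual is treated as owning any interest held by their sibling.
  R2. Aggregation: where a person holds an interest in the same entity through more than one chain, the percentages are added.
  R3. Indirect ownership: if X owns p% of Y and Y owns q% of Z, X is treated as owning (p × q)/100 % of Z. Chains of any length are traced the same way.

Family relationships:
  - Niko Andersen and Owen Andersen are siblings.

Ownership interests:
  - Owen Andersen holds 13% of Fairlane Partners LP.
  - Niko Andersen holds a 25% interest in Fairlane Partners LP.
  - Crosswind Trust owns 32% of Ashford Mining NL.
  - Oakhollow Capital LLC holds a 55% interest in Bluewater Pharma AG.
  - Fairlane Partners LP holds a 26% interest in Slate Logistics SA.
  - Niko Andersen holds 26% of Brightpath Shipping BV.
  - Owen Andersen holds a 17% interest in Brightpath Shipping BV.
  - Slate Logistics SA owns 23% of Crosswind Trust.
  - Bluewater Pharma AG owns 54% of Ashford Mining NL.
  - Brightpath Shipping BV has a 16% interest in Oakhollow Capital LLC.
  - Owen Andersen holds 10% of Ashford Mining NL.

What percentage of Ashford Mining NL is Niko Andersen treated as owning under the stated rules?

12.770528%

By sibling attribution (R1), Niko Andersen is treated as also owning Owen Andersen's interest in Brightpath Shipping BV, giving 26% + 17% = 43%.
By sibling attribution (R1), Niko Andersen is treated as also owning Owen Andersen's interest in Fairlane Partners LP, giving 25% + 13% = 38%.
By sibling attribution (R1), Niko Andersen is treated as owning Owen Andersen's 10% interest in Ashford Mining NL.
Chain via Brightpath Shipping BV → Oakhollow Capital LLC → Bluewater Pharma AG (R3): 43% × 16% × 55% × 54% = 2.04336% of Ashford Mining NL.
Chain via Fairlane Partners LP → Slate Logistics SA → Crosswind Trust (R3): 38% × 26% × 23% × 32% = 0.727168% of Ashford Mining NL.
Direct interest in Ashford Mining NL: 10%.
Aggregating (R2): 2.04336% + 0.727168% + 10% = 12.770528%.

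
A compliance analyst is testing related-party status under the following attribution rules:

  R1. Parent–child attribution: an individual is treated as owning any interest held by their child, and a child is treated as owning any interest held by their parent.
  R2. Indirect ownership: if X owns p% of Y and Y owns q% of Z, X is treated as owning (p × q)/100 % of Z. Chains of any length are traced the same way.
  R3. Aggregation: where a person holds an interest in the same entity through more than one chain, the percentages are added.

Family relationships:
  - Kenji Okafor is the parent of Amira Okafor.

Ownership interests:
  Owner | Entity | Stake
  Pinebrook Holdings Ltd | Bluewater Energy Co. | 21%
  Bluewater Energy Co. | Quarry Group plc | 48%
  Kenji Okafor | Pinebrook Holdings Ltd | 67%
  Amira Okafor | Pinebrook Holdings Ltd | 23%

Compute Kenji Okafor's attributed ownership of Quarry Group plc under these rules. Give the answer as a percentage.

By parent–child attribution (R1), Kenji Okafor is treated as also owning Amira Okafor's interest in Pinebrook Holdings Ltd, giving 67% + 23% = 90%.
Chain via Pinebrook Holdings Ltd → Bluewater Energy Co. (R2): 90% × 21% × 48% = 9.072% of Quarry Group plc.

9.072%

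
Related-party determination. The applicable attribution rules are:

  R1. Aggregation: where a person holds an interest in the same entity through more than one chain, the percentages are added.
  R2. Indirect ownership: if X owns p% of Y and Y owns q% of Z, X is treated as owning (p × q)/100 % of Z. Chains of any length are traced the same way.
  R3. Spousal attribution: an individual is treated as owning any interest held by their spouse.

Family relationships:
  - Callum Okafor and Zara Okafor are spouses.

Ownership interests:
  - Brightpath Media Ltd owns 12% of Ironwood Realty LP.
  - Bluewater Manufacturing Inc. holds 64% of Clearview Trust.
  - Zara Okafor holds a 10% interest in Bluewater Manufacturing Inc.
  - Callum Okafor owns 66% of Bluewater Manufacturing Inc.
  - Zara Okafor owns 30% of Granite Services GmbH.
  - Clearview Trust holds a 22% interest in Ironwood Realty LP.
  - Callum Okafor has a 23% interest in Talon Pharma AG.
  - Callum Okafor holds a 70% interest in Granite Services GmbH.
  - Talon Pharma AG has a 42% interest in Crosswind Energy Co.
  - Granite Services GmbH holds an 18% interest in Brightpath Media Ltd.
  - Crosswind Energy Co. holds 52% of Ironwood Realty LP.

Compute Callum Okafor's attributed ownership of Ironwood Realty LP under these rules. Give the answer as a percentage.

By spousal attribution (R3), Callum Okafor is treated as also owning Zara Okafor's interest in Bluewater Manufacturing Inc, giving 66% + 10% = 76%.
By spousal attribution (R3), Callum Okafor is treated as also owning Zara Okafor's interest in Granite Services GmbH, giving 70% + 30% = 100%.
Chain via Talon Pharma AG → Crosswind Energy Co. (R2): 23% × 42% × 52% = 5.0232% of Ironwood Realty LP.
Chain via Bluewater Manufacturing Inc. → Clearview Trust (R2): 76% × 64% × 22% = 10.7008% of Ironwood Realty LP.
Chain via Granite Services GmbH → Brightpath Media Ltd (R2): 100% × 18% × 12% = 2.16% of Ironwood Realty LP.
Aggregating (R1): 5.0232% + 10.7008% + 2.16% = 17.884%.

17.884%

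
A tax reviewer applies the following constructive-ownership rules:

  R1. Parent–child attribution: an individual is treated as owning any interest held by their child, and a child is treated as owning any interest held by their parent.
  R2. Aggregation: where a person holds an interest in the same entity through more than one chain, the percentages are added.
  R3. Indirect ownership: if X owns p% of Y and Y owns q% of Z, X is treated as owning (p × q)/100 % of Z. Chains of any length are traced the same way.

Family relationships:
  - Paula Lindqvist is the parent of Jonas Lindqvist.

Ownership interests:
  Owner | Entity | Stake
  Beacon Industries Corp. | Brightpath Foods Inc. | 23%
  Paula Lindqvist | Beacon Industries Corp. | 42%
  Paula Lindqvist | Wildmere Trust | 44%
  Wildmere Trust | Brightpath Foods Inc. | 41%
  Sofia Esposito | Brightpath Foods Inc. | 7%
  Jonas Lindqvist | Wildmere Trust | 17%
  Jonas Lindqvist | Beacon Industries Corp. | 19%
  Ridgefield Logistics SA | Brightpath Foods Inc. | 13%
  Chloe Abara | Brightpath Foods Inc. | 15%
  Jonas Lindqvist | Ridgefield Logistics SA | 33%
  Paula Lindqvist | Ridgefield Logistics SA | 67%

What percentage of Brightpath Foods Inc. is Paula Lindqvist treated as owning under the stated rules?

52.04%

By parent–child attribution (R1), Paula Lindqvist is treated as also owning Jonas Lindqvist's interest in Beacon Industries Corp, giving 42% + 19% = 61%.
By parent–child attribution (R1), Paula Lindqvist is treated as also owning Jonas Lindqvist's interest in Wildmere Trust, giving 44% + 17% = 61%.
By parent–child attribution (R1), Paula Lindqvist is treated as also owning Jonas Lindqvist's interest in Ridgefield Logistics SA, giving 67% + 33% = 100%.
Chain via Beacon Industries Corp. (R3): 61% × 23% = 14.03% of Brightpath Foods Inc.
Chain via Wildmere Trust (R3): 61% × 41% = 25.01% of Brightpath Foods Inc.
Chain via Ridgefield Logistics SA (R3): 100% × 13% = 13% of Brightpath Foods Inc.
Aggregating (R2): 14.03% + 25.01% + 13% = 52.04%.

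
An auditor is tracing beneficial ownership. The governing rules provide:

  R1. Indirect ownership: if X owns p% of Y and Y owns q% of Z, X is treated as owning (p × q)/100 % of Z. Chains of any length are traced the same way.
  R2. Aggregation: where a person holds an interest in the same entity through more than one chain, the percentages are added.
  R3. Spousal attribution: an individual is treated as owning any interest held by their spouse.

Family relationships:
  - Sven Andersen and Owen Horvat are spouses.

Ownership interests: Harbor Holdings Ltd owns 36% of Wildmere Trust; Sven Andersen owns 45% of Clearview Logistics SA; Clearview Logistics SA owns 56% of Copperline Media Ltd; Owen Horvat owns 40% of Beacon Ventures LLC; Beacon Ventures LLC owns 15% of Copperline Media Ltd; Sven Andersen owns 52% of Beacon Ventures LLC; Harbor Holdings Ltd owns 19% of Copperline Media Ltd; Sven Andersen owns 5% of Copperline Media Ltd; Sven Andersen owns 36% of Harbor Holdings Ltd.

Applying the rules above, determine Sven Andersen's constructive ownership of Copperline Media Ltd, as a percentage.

By spousal attribution (R3), Sven Andersen is treated as also owning Owen Horvat's interest in Beacon Ventures LLC, giving 52% + 40% = 92%.
Chain via Harbor Holdings Ltd (R1): 36% × 19% = 6.84% of Copperline Media Ltd.
Chain via Clearview Logistics SA (R1): 45% × 56% = 25.2% of Copperline Media Ltd.
Chain via Beacon Ventures LLC (R1): 92% × 15% = 13.8% of Copperline Media Ltd.
Direct interest in Copperline Media Ltd: 5%.
Aggregating (R2): 6.84% + 25.2% + 13.8% + 5% = 50.84%.

50.84%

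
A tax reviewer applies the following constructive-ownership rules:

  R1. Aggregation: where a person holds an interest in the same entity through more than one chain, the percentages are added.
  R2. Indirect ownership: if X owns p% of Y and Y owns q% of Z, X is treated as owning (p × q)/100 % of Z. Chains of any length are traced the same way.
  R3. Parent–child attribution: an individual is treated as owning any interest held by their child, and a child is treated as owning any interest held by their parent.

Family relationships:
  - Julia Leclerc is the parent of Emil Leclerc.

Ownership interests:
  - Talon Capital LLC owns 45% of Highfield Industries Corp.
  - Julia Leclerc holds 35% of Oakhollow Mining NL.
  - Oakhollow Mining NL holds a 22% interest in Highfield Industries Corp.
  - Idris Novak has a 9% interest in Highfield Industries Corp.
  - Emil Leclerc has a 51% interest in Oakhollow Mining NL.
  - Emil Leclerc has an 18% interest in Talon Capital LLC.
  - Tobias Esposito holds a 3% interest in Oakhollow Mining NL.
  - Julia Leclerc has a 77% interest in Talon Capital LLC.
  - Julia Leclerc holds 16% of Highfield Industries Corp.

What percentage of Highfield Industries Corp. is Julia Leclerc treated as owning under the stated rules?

By parent–child attribution (R3), Julia Leclerc is treated as also owning Emil Leclerc's interest in Oakhollow Mining NL, giving 35% + 51% = 86%.
By parent–child attribution (R3), Julia Leclerc is treated as also owning Emil Leclerc's interest in Talon Capital LLC, giving 77% + 18% = 95%.
Chain via Oakhollow Mining NL (R2): 86% × 22% = 18.92% of Highfield Industries Corp.
Chain via Talon Capital LLC (R2): 95% × 45% = 42.75% of Highfield Industries Corp.
Direct interest in Highfield Industries Corp: 16%.
Aggregating (R1): 18.92% + 42.75% + 16% = 77.67%.

77.67%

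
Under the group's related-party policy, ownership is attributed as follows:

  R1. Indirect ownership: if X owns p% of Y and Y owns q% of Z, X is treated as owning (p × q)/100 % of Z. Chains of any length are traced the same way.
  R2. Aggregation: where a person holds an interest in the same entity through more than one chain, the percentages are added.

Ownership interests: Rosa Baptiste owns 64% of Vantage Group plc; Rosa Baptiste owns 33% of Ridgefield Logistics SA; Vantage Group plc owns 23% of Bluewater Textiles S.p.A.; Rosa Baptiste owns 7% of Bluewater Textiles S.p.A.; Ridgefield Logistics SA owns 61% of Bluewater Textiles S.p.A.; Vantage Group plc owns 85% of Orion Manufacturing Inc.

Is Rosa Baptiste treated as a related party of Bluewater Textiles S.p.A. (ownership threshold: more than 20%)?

Chain via Vantage Group plc (R1): 64% × 23% = 14.72% of Bluewater Textiles S.p.A.
Chain via Ridgefield Logistics SA (R1): 33% × 61% = 20.13% of Bluewater Textiles S.p.A.
Direct interest in Bluewater Textiles S.p.A: 7%.
Aggregating (R2): 14.72% + 20.13% + 7% = 41.85%.
41.85% exceeds the 20% threshold, so Rosa is a related party to Bluewater Textiles S.p.A.

Yes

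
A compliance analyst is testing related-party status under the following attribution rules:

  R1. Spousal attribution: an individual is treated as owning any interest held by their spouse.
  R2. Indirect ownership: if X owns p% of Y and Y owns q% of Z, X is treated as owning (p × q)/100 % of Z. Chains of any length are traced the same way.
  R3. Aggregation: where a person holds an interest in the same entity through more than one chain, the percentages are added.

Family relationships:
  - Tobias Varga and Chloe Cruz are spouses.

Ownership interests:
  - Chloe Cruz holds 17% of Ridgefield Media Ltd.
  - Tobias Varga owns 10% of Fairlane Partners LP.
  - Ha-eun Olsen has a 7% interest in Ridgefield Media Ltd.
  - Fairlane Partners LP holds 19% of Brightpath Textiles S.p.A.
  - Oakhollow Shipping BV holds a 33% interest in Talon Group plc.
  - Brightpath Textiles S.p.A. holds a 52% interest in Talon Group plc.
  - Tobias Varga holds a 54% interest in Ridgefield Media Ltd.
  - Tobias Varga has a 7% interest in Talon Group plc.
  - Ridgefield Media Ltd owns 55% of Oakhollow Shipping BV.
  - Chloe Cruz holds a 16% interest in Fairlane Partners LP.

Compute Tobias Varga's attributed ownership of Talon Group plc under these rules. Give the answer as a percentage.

By spousal attribution (R1), Tobias Varga is treated as also owning Chloe Cruz's interest in Ridgefield Media Ltd, giving 54% + 17% = 71%.
By spousal attribution (R1), Tobias Varga is treated as also owning Chloe Cruz's interest in Fairlane Partners LP, giving 10% + 16% = 26%.
Chain via Ridgefield Media Ltd → Oakhollow Shipping BV (R2): 71% × 55% × 33% = 12.8865% of Talon Group plc.
Chain via Fairlane Partners LP → Brightpath Textiles S.p.A. (R2): 26% × 19% × 52% = 2.5688% of Talon Group plc.
Direct interest in Talon Group plc: 7%.
Aggregating (R3): 12.8865% + 2.5688% + 7% = 22.4553%.

22.4553%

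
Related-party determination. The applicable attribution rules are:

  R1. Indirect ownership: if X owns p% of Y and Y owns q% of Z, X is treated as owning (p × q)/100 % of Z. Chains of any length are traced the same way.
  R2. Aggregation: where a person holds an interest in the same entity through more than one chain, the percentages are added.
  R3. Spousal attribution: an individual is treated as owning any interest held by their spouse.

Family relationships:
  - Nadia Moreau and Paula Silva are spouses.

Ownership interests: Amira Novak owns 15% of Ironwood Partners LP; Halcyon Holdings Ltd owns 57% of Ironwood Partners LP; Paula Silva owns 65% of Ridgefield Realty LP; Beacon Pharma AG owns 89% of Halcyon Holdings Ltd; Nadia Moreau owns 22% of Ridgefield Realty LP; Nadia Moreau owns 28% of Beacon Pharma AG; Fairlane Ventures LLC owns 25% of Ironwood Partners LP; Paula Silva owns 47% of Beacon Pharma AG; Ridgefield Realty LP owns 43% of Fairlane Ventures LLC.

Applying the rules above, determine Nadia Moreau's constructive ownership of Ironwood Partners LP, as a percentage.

47.4%

By spousal attribution (R3), Nadia Moreau is treated as also owning Paula Silva's interest in Ridgefield Realty LP, giving 22% + 65% = 87%.
By spousal attribution (R3), Nadia Moreau is treated as also owning Paula Silva's interest in Beacon Pharma AG, giving 28% + 47% = 75%.
Chain via Ridgefield Realty LP → Fairlane Ventures LLC (R1): 87% × 43% × 25% = 9.3525% of Ironwood Partners LP.
Chain via Beacon Pharma AG → Halcyon Holdings Ltd (R1): 75% × 89% × 57% = 38.0475% of Ironwood Partners LP.
Aggregating (R2): 9.3525% + 38.0475% = 47.4%.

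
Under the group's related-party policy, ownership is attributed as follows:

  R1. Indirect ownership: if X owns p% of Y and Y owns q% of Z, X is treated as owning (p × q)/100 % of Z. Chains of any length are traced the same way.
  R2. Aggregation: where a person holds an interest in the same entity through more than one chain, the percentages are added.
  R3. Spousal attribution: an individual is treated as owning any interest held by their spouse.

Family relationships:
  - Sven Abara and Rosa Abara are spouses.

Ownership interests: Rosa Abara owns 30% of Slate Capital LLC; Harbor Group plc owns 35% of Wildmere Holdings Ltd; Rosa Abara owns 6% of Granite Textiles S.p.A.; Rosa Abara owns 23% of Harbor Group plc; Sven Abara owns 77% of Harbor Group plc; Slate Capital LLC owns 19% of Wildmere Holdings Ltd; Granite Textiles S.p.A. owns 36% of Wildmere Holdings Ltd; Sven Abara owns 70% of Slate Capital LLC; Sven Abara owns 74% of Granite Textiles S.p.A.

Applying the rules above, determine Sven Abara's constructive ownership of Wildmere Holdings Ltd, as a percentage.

By spousal attribution (R3), Sven Abara is treated as also owning Rosa Abara's interest in Granite Textiles S.p.A, giving 74% + 6% = 80%.
By spousal attribution (R3), Sven Abara is treated as also owning Rosa Abara's interest in Slate Capital LLC, giving 70% + 30% = 100%.
By spousal attribution (R3), Sven Abara is treated as also owning Rosa Abara's interest in Harbor Group plc, giving 77% + 23% = 100%.
Chain via Granite Textiles S.p.A. (R1): 80% × 36% = 28.8% of Wildmere Holdings Ltd.
Chain via Slate Capital LLC (R1): 100% × 19% = 19% of Wildmere Holdings Ltd.
Chain via Harbor Group plc (R1): 100% × 35% = 35% of Wildmere Holdings Ltd.
Aggregating (R2): 28.8% + 19% + 35% = 82.8%.

82.8%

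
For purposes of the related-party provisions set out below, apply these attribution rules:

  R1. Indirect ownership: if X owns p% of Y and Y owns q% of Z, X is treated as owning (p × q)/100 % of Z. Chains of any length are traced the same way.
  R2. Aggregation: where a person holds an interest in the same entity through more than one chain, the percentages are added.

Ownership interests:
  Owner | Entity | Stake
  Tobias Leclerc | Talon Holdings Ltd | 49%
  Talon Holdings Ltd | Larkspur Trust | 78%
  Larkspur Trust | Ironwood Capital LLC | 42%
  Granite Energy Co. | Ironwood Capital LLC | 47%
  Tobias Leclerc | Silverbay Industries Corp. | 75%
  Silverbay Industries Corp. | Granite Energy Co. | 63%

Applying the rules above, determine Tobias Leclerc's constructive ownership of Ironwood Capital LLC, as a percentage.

Chain via Talon Holdings Ltd → Larkspur Trust (R1): 49% × 78% × 42% = 16.0524% of Ironwood Capital LLC.
Chain via Silverbay Industries Corp. → Granite Energy Co. (R1): 75% × 63% × 47% = 22.2075% of Ironwood Capital LLC.
Aggregating (R2): 16.0524% + 22.2075% = 38.2599%.

38.2599%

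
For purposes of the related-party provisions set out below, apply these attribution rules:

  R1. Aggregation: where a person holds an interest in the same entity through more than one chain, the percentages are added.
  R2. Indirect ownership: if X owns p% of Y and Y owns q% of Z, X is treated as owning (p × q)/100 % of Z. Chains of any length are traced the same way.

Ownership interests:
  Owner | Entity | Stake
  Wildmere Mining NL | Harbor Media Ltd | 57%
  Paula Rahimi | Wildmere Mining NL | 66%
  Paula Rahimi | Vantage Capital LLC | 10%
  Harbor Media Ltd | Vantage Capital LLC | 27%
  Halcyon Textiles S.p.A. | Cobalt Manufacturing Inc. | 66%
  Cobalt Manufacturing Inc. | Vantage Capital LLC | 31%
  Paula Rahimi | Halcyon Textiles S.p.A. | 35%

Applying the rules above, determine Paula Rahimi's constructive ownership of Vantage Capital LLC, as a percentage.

Chain via Halcyon Textiles S.p.A. → Cobalt Manufacturing Inc. (R2): 35% × 66% × 31% = 7.161% of Vantage Capital LLC.
Chain via Wildmere Mining NL → Harbor Media Ltd (R2): 66% × 57% × 27% = 10.1574% of Vantage Capital LLC.
Direct interest in Vantage Capital LLC: 10%.
Aggregating (R1): 7.161% + 10.1574% + 10% = 27.3184%.

27.3184%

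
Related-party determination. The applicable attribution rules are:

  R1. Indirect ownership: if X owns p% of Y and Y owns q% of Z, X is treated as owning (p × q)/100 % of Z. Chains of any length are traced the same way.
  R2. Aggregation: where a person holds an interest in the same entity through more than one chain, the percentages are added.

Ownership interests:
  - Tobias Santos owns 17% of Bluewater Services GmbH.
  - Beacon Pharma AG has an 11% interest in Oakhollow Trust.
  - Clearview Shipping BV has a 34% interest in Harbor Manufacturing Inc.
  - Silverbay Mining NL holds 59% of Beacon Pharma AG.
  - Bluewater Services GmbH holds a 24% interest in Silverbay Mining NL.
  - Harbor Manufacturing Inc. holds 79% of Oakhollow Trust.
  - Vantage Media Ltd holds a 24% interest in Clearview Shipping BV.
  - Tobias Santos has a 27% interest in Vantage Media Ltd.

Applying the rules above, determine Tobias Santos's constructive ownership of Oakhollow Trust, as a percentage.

Chain via Vantage Media Ltd → Clearview Shipping BV → Harbor Manufacturing Inc. (R1): 27% × 24% × 34% × 79% = 1.740528% of Oakhollow Trust.
Chain via Bluewater Services GmbH → Silverbay Mining NL → Beacon Pharma AG (R1): 17% × 24% × 59% × 11% = 0.264792% of Oakhollow Trust.
Aggregating (R2): 1.740528% + 0.264792% = 2.00532%.

2.00532%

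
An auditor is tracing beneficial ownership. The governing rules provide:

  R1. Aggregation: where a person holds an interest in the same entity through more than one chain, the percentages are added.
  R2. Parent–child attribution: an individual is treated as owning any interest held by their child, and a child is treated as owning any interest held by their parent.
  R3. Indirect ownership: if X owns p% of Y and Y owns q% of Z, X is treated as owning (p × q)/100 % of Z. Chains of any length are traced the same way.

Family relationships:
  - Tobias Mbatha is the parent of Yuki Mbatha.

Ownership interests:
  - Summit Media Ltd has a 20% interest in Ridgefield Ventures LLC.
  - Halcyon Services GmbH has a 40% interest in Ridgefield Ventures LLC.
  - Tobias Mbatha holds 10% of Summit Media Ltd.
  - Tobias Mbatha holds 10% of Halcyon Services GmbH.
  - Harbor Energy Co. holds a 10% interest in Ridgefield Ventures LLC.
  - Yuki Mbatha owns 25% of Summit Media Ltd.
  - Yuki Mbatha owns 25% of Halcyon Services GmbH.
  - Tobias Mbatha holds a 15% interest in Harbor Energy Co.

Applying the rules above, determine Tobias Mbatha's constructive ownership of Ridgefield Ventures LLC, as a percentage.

22.5%

By parent–child attribution (R2), Tobias Mbatha is treated as also owning Yuki Mbatha's interest in Summit Media Ltd, giving 10% + 25% = 35%.
By parent–child attribution (R2), Tobias Mbatha is treated as also owning Yuki Mbatha's interest in Halcyon Services GmbH, giving 10% + 25% = 35%.
Chain via Harbor Energy Co. (R3): 15% × 10% = 1.5% of Ridgefield Ventures LLC.
Chain via Summit Media Ltd (R3): 35% × 20% = 7% of Ridgefield Ventures LLC.
Chain via Halcyon Services GmbH (R3): 35% × 40% = 14% of Ridgefield Ventures LLC.
Aggregating (R1): 1.5% + 7% + 14% = 22.5%.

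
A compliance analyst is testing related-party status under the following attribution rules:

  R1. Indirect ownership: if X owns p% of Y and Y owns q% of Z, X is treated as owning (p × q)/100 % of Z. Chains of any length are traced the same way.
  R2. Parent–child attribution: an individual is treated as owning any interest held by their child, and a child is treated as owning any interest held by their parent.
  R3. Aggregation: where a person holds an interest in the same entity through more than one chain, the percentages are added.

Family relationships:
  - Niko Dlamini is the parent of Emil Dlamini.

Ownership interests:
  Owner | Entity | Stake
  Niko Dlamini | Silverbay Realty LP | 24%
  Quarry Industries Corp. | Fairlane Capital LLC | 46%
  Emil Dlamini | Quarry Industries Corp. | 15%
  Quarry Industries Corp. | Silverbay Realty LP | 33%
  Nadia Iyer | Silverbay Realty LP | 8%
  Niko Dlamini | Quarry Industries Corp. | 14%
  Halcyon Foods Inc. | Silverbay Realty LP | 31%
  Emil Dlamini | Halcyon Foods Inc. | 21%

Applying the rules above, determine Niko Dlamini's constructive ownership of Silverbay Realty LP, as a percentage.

40.08%

By parent–child attribution (R2), Niko Dlamini is treated as also owning Emil Dlamini's interest in Quarry Industries Corp, giving 14% + 15% = 29%.
By parent–child attribution (R2), Niko Dlamini is treated as owning Emil Dlamini's 21% interest in Halcyon Foods Inc.
Chain via Quarry Industries Corp. (R1): 29% × 33% = 9.57% of Silverbay Realty LP.
Direct interest in Silverbay Realty LP: 24%.
Chain via Halcyon Foods Inc. (R1): 21% × 31% = 6.51% of Silverbay Realty LP.
Aggregating (R3): 9.57% + 24% + 6.51% = 40.08%.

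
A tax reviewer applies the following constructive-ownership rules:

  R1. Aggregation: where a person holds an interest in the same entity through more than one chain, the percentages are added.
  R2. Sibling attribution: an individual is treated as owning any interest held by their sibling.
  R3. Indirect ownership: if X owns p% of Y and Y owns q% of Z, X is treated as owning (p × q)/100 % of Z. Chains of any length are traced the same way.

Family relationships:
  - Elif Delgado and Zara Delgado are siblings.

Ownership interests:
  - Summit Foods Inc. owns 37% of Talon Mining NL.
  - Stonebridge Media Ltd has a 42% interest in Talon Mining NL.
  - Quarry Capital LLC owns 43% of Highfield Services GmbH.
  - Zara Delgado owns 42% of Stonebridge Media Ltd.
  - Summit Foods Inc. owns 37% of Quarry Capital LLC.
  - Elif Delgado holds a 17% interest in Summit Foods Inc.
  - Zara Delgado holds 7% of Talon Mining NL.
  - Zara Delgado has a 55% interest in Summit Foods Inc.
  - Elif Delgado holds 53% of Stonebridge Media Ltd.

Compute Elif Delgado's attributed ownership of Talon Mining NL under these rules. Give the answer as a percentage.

73.54%

By sibling attribution (R2), Elif Delgado is treated as also owning Zara Delgado's interest in Stonebridge Media Ltd, giving 53% + 42% = 95%.
By sibling attribution (R2), Elif Delgado is treated as also owning Zara Delgado's interest in Summit Foods Inc, giving 17% + 55% = 72%.
By sibling attribution (R2), Elif Delgado is treated as owning Zara Delgado's 7% interest in Talon Mining NL.
Chain via Stonebridge Media Ltd (R3): 95% × 42% = 39.9% of Talon Mining NL.
Chain via Summit Foods Inc. (R3): 72% × 37% = 26.64% of Talon Mining NL.
Direct interest in Talon Mining NL: 7%.
Aggregating (R1): 39.9% + 26.64% + 7% = 73.54%.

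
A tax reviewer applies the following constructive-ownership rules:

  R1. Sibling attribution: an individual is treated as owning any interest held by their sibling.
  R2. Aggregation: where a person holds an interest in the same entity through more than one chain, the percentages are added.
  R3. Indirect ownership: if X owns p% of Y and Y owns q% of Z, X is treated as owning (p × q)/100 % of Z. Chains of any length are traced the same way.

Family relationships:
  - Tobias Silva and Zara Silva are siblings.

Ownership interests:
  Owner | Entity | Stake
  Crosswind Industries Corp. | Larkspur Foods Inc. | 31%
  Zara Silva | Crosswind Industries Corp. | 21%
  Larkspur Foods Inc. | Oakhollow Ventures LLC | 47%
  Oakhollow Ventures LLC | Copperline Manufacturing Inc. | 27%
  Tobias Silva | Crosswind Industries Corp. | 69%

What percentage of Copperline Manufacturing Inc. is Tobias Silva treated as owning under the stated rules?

3.54051%

By sibling attribution (R1), Tobias Silva is treated as also owning Zara Silva's interest in Crosswind Industries Corp, giving 69% + 21% = 90%.
Chain via Crosswind Industries Corp. → Larkspur Foods Inc. → Oakhollow Ventures LLC (R3): 90% × 31% × 47% × 27% = 3.54051% of Copperline Manufacturing Inc.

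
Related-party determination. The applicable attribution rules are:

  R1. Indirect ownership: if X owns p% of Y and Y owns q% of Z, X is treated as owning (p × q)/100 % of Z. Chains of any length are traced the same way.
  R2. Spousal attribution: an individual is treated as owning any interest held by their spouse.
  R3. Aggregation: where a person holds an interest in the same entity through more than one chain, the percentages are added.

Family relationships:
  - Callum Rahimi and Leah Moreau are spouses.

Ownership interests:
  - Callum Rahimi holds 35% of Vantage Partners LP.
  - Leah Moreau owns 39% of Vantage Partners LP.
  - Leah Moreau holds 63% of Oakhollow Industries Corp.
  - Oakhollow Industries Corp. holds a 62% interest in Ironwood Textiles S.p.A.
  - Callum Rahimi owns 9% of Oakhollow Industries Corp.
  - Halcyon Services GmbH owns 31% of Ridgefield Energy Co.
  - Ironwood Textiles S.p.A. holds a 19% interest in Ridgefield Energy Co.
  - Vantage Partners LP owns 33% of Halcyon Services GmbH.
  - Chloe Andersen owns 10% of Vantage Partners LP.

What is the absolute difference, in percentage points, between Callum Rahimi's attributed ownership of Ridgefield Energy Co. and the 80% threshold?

63.9482

By spousal attribution (R2), Callum Rahimi is treated as also owning Leah Moreau's interest in Oakhollow Industries Corp, giving 9% + 63% = 72%.
By spousal attribution (R2), Callum Rahimi is treated as also owning Leah Moreau's interest in Vantage Partners LP, giving 35% + 39% = 74%.
Chain via Oakhollow Industries Corp. → Ironwood Textiles S.p.A. (R1): 72% × 62% × 19% = 8.4816% of Ridgefield Energy Co.
Chain via Vantage Partners LP → Halcyon Services GmbH (R1): 74% × 33% × 31% = 7.5702% of Ridgefield Energy Co.
Aggregating (R3): 8.4816% + 7.5702% = 16.0518%.
16.0518% falls short of the 80% threshold by 63.9482 percentage points.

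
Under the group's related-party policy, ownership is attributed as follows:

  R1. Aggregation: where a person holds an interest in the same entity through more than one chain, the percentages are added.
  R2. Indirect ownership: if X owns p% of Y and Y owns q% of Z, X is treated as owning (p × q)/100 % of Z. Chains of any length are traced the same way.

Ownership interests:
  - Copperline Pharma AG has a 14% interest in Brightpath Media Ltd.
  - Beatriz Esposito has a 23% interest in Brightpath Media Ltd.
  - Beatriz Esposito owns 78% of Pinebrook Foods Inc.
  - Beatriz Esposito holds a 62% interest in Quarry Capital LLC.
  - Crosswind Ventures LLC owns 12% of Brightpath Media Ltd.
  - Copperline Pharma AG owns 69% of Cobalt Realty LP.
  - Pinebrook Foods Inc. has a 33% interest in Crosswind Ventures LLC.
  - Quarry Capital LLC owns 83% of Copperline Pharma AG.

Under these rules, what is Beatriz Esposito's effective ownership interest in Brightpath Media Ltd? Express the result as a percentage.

Chain via Quarry Capital LLC → Copperline Pharma AG (R2): 62% × 83% × 14% = 7.2044% of Brightpath Media Ltd.
Chain via Pinebrook Foods Inc. → Crosswind Ventures LLC (R2): 78% × 33% × 12% = 3.0888% of Brightpath Media Ltd.
Direct interest in Brightpath Media Ltd: 23%.
Aggregating (R1): 7.2044% + 3.0888% + 23% = 33.2932%.

33.2932%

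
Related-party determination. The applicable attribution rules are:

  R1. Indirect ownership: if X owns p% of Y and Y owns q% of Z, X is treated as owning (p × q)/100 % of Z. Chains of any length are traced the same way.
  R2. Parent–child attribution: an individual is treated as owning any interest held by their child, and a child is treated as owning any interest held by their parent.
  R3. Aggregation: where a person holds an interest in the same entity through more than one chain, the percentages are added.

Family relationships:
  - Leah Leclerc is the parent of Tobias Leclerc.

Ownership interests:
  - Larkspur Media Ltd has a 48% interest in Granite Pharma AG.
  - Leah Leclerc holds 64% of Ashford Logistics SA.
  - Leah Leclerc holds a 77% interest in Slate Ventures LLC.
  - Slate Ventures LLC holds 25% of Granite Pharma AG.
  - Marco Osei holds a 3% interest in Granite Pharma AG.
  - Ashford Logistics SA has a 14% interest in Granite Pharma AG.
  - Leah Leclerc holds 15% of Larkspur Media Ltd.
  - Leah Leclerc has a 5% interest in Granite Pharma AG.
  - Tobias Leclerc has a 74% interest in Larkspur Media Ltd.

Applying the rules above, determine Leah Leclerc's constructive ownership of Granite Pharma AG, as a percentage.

By parent–child attribution (R2), Leah Leclerc is treated as also owning Tobias Leclerc's interest in Larkspur Media Ltd, giving 15% + 74% = 89%.
Chain via Larkspur Media Ltd (R1): 89% × 48% = 42.72% of Granite Pharma AG.
Chain via Slate Ventures LLC (R1): 77% × 25% = 19.25% of Granite Pharma AG.
Chain via Ashford Logistics SA (R1): 64% × 14% = 8.96% of Granite Pharma AG.
Direct interest in Granite Pharma AG: 5%.
Aggregating (R3): 42.72% + 19.25% + 8.96% + 5% = 75.93%.

75.93%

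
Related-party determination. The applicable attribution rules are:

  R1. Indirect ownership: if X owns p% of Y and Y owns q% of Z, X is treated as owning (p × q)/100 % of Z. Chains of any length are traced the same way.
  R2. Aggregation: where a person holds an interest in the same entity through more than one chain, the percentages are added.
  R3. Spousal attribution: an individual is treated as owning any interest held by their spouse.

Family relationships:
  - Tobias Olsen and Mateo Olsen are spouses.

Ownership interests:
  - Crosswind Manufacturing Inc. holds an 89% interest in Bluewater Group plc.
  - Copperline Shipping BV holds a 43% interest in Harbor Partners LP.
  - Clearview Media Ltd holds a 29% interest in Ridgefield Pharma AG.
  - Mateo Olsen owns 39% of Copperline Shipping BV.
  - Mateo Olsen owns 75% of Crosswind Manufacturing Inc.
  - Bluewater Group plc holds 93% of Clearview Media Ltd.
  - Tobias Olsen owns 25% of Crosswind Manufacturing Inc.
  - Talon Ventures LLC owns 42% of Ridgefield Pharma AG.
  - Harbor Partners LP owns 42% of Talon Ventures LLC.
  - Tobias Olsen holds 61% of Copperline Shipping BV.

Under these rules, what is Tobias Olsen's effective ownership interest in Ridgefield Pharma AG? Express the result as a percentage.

By spousal attribution (R3), Tobias Olsen is treated as also owning Mateo Olsen's interest in Crosswind Manufacturing Inc, giving 25% + 75% = 100%.
By spousal attribution (R3), Tobias Olsen is treated as also owning Mateo Olsen's interest in Copperline Shipping BV, giving 61% + 39% = 100%.
Chain via Crosswind Manufacturing Inc. → Bluewater Group plc → Clearview Media Ltd (R1): 100% × 89% × 93% × 29% = 24.0033% of Ridgefield Pharma AG.
Chain via Copperline Shipping BV → Harbor Partners LP → Talon Ventures LLC (R1): 100% × 43% × 42% × 42% = 7.5852% of Ridgefield Pharma AG.
Aggregating (R2): 24.0033% + 7.5852% = 31.5885%.

31.5885%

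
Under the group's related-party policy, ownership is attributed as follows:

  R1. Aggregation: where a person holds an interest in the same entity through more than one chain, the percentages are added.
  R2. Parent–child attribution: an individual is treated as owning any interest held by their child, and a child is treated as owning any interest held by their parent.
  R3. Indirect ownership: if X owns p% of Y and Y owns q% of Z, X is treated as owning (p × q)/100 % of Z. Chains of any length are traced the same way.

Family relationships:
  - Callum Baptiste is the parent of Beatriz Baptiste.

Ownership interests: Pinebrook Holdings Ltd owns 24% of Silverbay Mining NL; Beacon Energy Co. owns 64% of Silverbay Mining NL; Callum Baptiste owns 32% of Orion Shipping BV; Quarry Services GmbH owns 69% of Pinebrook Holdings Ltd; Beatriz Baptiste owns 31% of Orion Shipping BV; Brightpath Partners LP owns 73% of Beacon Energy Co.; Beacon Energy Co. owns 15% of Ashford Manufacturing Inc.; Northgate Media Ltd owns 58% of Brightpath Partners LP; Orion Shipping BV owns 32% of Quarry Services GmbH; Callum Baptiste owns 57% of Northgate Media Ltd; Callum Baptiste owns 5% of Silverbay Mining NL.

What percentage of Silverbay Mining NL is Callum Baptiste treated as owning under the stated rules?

23.784128%

By parent–child attribution (R2), Callum Baptiste is treated as also owning Beatriz Baptiste's interest in Orion Shipping BV, giving 32% + 31% = 63%.
Chain via Northgate Media Ltd → Brightpath Partners LP → Beacon Energy Co. (R3): 57% × 58% × 73% × 64% = 15.445632% of Silverbay Mining NL.
Chain via Orion Shipping BV → Quarry Services GmbH → Pinebrook Holdings Ltd (R3): 63% × 32% × 69% × 24% = 3.338496% of Silverbay Mining NL.
Direct interest in Silverbay Mining NL: 5%.
Aggregating (R1): 15.445632% + 3.338496% + 5% = 23.784128%.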